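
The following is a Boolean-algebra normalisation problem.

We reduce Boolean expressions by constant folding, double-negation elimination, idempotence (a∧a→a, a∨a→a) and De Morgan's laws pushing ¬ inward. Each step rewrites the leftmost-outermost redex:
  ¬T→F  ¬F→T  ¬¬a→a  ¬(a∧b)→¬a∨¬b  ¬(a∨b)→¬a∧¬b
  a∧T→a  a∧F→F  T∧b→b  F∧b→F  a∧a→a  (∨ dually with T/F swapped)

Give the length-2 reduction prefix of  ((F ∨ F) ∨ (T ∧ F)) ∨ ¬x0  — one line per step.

Answer: after 2 steps: (T ∧ F) ∨ ¬x0

Working:
  start: ((F ∨ F) ∨ (T ∧ F)) ∨ ¬x0
  [1] (F ∨ (T ∧ F)) ∨ ¬x0
  [2] (T ∧ F) ∨ ¬x0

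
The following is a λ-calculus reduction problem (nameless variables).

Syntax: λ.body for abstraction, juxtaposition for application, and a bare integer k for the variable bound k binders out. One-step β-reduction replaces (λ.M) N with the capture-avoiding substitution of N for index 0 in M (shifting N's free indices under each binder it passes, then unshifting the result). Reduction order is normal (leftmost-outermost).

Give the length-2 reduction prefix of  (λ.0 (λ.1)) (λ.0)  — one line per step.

Answer: after 2 steps: λ.λ.0

Working:
  start: (λ.0 (λ.1)) (λ.0)
  [1] (λ.0) (λ.λ.0)
  [2] λ.λ.0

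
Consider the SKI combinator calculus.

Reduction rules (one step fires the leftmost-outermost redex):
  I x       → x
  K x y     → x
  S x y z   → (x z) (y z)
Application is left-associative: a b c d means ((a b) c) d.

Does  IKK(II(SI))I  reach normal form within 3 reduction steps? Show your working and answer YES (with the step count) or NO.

Answer: YES — reaches normal form KI in 2 ≤ 3 steps

Reduction:
  start: IKK(II(SI))I
  step 1: KK(II(SI))I
  step 2: KI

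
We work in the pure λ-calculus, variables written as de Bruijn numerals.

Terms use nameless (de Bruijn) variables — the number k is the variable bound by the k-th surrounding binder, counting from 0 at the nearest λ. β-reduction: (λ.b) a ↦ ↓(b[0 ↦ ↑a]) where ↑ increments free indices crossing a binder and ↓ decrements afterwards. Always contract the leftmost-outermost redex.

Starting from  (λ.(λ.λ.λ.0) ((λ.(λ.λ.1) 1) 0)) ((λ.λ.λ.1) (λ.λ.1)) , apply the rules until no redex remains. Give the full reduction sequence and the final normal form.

  start: (λ.(λ.λ.λ.0) ((λ.(λ.λ.1) 1) 0)) ((λ.λ.λ.1) (λ.λ.1))
  step 1: (λ.λ.λ.0) ((λ.(λ.λ.1) ((λ.λ.λ.1) (λ.λ.1))) ((λ.λ.λ.1) (λ.λ.1)))
  step 2: λ.λ.0

Answer: normal form = λ.λ.0  (in 2 steps)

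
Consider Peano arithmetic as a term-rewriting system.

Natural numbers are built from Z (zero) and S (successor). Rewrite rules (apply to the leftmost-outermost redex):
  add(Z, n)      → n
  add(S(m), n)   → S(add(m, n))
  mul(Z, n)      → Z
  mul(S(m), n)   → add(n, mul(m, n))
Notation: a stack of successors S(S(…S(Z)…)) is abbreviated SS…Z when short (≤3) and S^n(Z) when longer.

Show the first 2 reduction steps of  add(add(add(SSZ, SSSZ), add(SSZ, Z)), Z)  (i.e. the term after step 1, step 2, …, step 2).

Answer: after 2 steps: add(S(add(add(SZ, SSSZ), add(SSZ, Z))), Z)

Derivation:
  start: add(add(add(SSZ, SSSZ), add(SSZ, Z)), Z)
  step 1: add(add(S(add(SZ, SSSZ)), add(SSZ, Z)), Z)
  step 2: add(S(add(add(SZ, SSSZ), add(SSZ, Z))), Z)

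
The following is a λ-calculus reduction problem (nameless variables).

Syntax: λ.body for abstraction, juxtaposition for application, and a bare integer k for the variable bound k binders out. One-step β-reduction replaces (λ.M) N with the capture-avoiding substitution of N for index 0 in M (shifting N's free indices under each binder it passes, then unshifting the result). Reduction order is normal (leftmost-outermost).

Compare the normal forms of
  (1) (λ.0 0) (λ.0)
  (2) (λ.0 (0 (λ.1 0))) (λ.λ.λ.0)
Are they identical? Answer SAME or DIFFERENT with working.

Answer: DIFFERENT — A ⇓ λ.0, B ⇓ λ.λ.0

Working:
Term A:
  start: (λ.0 0) (λ.0)
  step 1: (λ.0) (λ.0)
  step 2: λ.0

Term B:
  start: (λ.0 (0 (λ.1 0))) (λ.λ.λ.0)
  step 1: (λ.λ.λ.0) ((λ.λ.λ.0) (λ.(λ.λ.λ.0) 0))
  step 2: λ.λ.0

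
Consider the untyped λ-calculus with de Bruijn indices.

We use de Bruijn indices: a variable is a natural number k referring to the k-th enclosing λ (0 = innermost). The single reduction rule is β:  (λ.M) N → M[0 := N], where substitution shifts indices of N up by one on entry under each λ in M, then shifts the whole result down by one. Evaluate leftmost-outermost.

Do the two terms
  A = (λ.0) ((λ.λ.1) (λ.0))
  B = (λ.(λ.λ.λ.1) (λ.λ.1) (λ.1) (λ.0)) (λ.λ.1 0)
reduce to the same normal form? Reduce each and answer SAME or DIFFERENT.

Term A:
  start: (λ.0) ((λ.λ.1) (λ.0))
  step 1: (λ.λ.1) (λ.0)
  step 2: λ.λ.0

Term B:
  start: (λ.(λ.λ.λ.1) (λ.λ.1) (λ.1) (λ.0)) (λ.λ.1 0)
  step 1: (λ.λ.λ.1) (λ.λ.1) (λ.λ.λ.1 0) (λ.0)
  step 2: (λ.λ.1) (λ.λ.λ.1 0) (λ.0)
  step 3: (λ.λ.λ.λ.1 0) (λ.0)
  step 4: λ.λ.λ.1 0

Answer: DIFFERENT — A ⇓ λ.λ.0, B ⇓ λ.λ.λ.1 0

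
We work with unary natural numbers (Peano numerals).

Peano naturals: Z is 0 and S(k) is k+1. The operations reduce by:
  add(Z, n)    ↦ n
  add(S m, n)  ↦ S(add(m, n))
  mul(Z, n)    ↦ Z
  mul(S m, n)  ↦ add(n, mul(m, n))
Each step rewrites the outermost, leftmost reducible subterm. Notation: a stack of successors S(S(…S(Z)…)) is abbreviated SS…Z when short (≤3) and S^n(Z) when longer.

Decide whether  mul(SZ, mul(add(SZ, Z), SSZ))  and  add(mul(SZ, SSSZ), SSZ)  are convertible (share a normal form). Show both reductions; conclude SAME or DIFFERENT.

Term A:
  start: mul(SZ, mul(add(SZ, Z), SSZ))
  step 1: add(mul(add(SZ, Z), SSZ), mul(Z, mul(add(SZ, Z), SSZ)))
  step 2: add(mul(S(add(Z, Z)), SSZ), mul(Z, mul(add(SZ, Z), SSZ)))
  step 3: add(add(SSZ, mul(add(Z, Z), SSZ)), mul(Z, mul(add(SZ, Z), SSZ)))
  step 4: add(S(add(SZ, mul(add(Z, Z), SSZ))), mul(Z, mul(add(SZ, Z), SSZ)))
  step 5: S(add(add(SZ, mul(add(Z, Z), SSZ)), mul(Z, mul(add(SZ, Z), SSZ))))
  step 6: S(add(S(add(Z, mul(add(Z, Z), SSZ))), mul(Z, mul(add(SZ, Z), SSZ))))
  step 7: S(S(add(add(Z, mul(add(Z, Z), SSZ)), mul(Z, mul(add(SZ, Z), SSZ)))))
  step 8: S(S(add(mul(add(Z, Z), SSZ), mul(Z, mul(add(SZ, Z), SSZ)))))
  step 9: S(S(add(mul(Z, SSZ), mul(Z, mul(add(SZ, Z), SSZ)))))
  step 10: S(S(add(Z, mul(Z, mul(add(SZ, Z), SSZ)))))
  step 11: S(S(mul(Z, mul(add(SZ, Z), SSZ))))
  step 12: SSZ

Term B:
  start: add(mul(SZ, SSSZ), SSZ)
  step 1: add(add(SSSZ, mul(Z, SSSZ)), SSZ)
  step 2: add(S(add(SSZ, mul(Z, SSSZ))), SSZ)
  step 3: S(add(add(SSZ, mul(Z, SSSZ)), SSZ))
  step 4: S(add(S(add(SZ, mul(Z, SSSZ))), SSZ))
  step 5: S(S(add(add(SZ, mul(Z, SSSZ)), SSZ)))
  step 6: S(S(add(S(add(Z, mul(Z, SSSZ))), SSZ)))
  step 7: S(S(S(add(add(Z, mul(Z, SSSZ)), SSZ))))
  step 8: S(S(S(add(mul(Z, SSSZ), SSZ))))
  step 9: S(S(S(add(Z, SSZ))))
  step 10: S^5(Z)

Answer: DIFFERENT — A ⇓ SSZ, B ⇓ S^5(Z)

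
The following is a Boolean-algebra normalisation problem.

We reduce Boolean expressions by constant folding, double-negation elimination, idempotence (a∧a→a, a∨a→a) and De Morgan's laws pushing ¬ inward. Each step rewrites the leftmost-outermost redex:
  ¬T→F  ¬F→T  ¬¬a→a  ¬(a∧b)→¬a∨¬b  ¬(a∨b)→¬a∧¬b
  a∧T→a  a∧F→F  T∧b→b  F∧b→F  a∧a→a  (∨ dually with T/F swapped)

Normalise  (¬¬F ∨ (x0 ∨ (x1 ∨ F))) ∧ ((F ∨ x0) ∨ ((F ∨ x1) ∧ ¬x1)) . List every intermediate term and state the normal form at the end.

Answer: normal form = (x0 ∨ x1) ∧ (x0 ∨ (x1 ∧ ¬x1))  (in 5 steps)

Derivation:
  start: (¬¬F ∨ (x0 ∨ (x1 ∨ F))) ∧ ((F ∨ x0) ∨ ((F ∨ x1) ∧ ¬x1))
  →1  (F ∨ (x0 ∨ (x1 ∨ F))) ∧ ((F ∨ x0) ∨ ((F ∨ x1) ∧ ¬x1))
  →2  (x0 ∨ (x1 ∨ F)) ∧ ((F ∨ x0) ∨ ((F ∨ x1) ∧ ¬x1))
  →3  (x0 ∨ x1) ∧ ((F ∨ x0) ∨ ((F ∨ x1) ∧ ¬x1))
  →4  (x0 ∨ x1) ∧ (x0 ∨ ((F ∨ x1) ∧ ¬x1))
  →5  (x0 ∨ x1) ∧ (x0 ∨ (x1 ∧ ¬x1))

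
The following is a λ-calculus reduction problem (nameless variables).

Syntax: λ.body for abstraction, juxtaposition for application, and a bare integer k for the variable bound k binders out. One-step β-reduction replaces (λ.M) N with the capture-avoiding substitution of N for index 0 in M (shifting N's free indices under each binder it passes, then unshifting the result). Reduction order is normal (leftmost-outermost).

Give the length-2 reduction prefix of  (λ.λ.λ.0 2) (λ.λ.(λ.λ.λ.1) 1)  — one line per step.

Answer: after 2 steps: λ.λ.0 (λ.λ.λ.λ.1)

Working:
  start: (λ.λ.λ.0 2) (λ.λ.(λ.λ.λ.1) 1)
  →1  λ.λ.0 (λ.λ.(λ.λ.λ.1) 1)
  →2  λ.λ.0 (λ.λ.λ.λ.1)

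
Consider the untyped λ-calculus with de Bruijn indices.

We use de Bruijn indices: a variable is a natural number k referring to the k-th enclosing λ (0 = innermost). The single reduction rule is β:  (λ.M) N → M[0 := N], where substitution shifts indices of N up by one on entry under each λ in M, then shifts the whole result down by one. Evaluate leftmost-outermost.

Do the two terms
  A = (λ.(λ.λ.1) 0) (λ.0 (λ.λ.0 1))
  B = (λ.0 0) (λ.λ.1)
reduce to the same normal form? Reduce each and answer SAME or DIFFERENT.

Term A:
  start: (λ.(λ.λ.1) 0) (λ.0 (λ.λ.0 1))
  [1] (λ.λ.1) (λ.0 (λ.λ.0 1))
  [2] λ.λ.0 (λ.λ.0 1)

Term B:
  start: (λ.0 0) (λ.λ.1)
  [1] (λ.λ.1) (λ.λ.1)
  [2] λ.λ.λ.1

Answer: DIFFERENT — A ⇓ λ.λ.0 (λ.λ.0 1), B ⇓ λ.λ.λ.1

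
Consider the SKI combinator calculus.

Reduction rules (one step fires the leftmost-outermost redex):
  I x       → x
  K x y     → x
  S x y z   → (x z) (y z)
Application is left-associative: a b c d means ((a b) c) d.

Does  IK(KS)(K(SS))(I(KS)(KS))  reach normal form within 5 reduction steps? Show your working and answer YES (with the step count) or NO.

Answer: YES — reaches normal form S in 3 ≤ 5 steps

Derivation:
  start: IK(KS)(K(SS))(I(KS)(KS))
  [1] K(KS)(K(SS))(I(KS)(KS))
  [2] KS(I(KS)(KS))
  [3] S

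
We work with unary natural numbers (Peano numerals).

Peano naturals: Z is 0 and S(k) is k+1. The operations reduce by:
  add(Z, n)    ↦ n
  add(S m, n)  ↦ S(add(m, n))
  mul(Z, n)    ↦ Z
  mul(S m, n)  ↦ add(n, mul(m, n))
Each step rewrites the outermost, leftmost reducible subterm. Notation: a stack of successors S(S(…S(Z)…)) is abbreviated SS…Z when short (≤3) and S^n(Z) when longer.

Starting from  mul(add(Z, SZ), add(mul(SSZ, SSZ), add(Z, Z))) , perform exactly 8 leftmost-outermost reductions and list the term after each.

  start: mul(add(Z, SZ), add(mul(SSZ, SSZ), add(Z, Z)))
  step 1: mul(SZ, add(mul(SSZ, SSZ), add(Z, Z)))
  step 2: add(add(mul(SSZ, SSZ), add(Z, Z)), mul(Z, add(mul(SSZ, SSZ), add(Z, Z))))
  step 3: add(add(add(SSZ, mul(SZ, SSZ)), add(Z, Z)), mul(Z, add(mul(SSZ, SSZ), add(Z, Z))))
  step 4: add(add(S(add(SZ, mul(SZ, SSZ))), add(Z, Z)), mul(Z, add(mul(SSZ, SSZ), add(Z, Z))))
  step 5: add(S(add(add(SZ, mul(SZ, SSZ)), add(Z, Z))), mul(Z, add(mul(SSZ, SSZ), add(Z, Z))))
  step 6: S(add(add(add(SZ, mul(SZ, SSZ)), add(Z, Z)), mul(Z, add(mul(SSZ, SSZ), add(Z, Z)))))
  step 7: S(add(add(S(add(Z, mul(SZ, SSZ))), add(Z, Z)), mul(Z, add(mul(SSZ, SSZ), add(Z, Z)))))
  step 8: S(add(S(add(add(Z, mul(SZ, SSZ)), add(Z, Z))), mul(Z, add(mul(SSZ, SSZ), add(Z, Z)))))

Answer: after 8 steps: S(add(S(add(add(Z, mul(SZ, SSZ)), add(Z, Z))), mul(Z, add(mul(SSZ, SSZ), add(Z, Z)))))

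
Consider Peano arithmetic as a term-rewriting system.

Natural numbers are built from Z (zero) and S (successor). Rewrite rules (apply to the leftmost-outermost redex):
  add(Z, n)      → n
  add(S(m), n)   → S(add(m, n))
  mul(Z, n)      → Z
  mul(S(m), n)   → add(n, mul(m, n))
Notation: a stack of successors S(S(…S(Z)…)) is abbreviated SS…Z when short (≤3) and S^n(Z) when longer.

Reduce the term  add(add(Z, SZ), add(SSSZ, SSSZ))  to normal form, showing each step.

  start: add(add(Z, SZ), add(SSSZ, SSSZ))
  step 1: add(SZ, add(SSSZ, SSSZ))
  step 2: S(add(Z, add(SSSZ, SSSZ)))
  step 3: S(add(SSSZ, SSSZ))
  step 4: S(S(add(SSZ, SSSZ)))
  step 5: S(S(S(add(SZ, SSSZ))))
  step 6: S(S(S(S(add(Z, SSSZ)))))
  step 7: S^7(Z)

Answer: normal form = S^7(Z)  (in 7 steps)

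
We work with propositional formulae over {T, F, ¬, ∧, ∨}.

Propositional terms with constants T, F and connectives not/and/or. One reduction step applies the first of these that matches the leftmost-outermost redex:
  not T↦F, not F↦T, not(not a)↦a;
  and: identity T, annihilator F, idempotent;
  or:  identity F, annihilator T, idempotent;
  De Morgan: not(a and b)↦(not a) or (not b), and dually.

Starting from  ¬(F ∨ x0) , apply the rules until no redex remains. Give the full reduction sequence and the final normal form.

Answer: normal form = ¬x0  (in 3 steps)

Derivation:
  start: ¬(F ∨ x0)
  →1  ¬F ∧ ¬x0
  →2  T ∧ ¬x0
  →3  ¬x0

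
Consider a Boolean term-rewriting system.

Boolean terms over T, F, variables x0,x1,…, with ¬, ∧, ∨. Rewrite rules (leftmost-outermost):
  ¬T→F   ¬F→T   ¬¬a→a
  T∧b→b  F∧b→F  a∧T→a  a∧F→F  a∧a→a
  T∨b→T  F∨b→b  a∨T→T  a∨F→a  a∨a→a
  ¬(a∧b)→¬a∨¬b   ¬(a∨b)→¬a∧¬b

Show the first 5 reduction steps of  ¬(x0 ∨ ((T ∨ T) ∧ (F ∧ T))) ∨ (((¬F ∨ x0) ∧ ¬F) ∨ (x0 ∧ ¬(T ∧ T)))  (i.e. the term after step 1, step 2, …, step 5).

  start: ¬(x0 ∨ ((T ∨ T) ∧ (F ∧ T))) ∨ (((¬F ∨ x0) ∧ ¬F) ∨ (x0 ∧ ¬(T ∧ T)))
  step 1: (¬x0 ∧ ¬((T ∨ T) ∧ (F ∧ T))) ∨ (((¬F ∨ x0) ∧ ¬F) ∨ (x0 ∧ ¬(T ∧ T)))
  step 2: (¬x0 ∧ (¬(T ∨ T) ∨ ¬(F ∧ T))) ∨ (((¬F ∨ x0) ∧ ¬F) ∨ (x0 ∧ ¬(T ∧ T)))
  step 3: (¬x0 ∧ ((¬T ∧ ¬T) ∨ ¬(F ∧ T))) ∨ (((¬F ∨ x0) ∧ ¬F) ∨ (x0 ∧ ¬(T ∧ T)))
  step 4: (¬x0 ∧ (¬T ∨ ¬(F ∧ T))) ∨ (((¬F ∨ x0) ∧ ¬F) ∨ (x0 ∧ ¬(T ∧ T)))
  step 5: (¬x0 ∧ (F ∨ ¬(F ∧ T))) ∨ (((¬F ∨ x0) ∧ ¬F) ∨ (x0 ∧ ¬(T ∧ T)))

Answer: after 5 steps: (¬x0 ∧ (F ∨ ¬(F ∧ T))) ∨ (((¬F ∨ x0) ∧ ¬F) ∨ (x0 ∧ ¬(T ∧ T)))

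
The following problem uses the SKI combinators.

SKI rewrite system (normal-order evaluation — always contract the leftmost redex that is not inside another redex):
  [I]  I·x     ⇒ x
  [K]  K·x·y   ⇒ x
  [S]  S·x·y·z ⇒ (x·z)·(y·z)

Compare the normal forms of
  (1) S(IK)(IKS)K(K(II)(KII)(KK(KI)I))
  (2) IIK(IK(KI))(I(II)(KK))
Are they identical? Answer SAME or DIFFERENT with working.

Term A:
  start: S(IK)(IKS)K(K(II)(KII)(KK(KI)I))
  step 1: IKK(IKSK)(K(II)(KII)(KK(KI)I))
  step 2: KK(IKSK)(K(II)(KII)(KK(KI)I))
  step 3: K(K(II)(KII)(KK(KI)I))
  step 4: K(II(KK(KI)I))
  step 5: K(I(KK(KI)I))
  step 6: K(KK(KI)I)
  step 7: K(KI)

Term B:
  start: IIK(IK(KI))(I(II)(KK))
  step 1: IK(IK(KI))(I(II)(KK))
  step 2: K(IK(KI))(I(II)(KK))
  step 3: IK(KI)
  step 4: K(KI)

Answer: SAME — A ⇓ K(KI), B ⇓ K(KI)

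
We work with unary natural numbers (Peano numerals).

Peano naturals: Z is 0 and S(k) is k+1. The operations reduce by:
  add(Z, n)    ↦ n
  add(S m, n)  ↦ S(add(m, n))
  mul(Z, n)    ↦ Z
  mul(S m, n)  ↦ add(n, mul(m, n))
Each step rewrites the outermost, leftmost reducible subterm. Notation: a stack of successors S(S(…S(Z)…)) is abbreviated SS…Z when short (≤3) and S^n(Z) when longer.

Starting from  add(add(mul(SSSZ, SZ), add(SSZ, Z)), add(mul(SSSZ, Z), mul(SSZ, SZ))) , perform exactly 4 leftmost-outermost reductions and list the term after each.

  start: add(add(mul(SSSZ, SZ), add(SSZ, Z)), add(mul(SSSZ, Z), mul(SSZ, SZ)))
  [1] add(add(add(SZ, mul(SSZ, SZ)), add(SSZ, Z)), add(mul(SSSZ, Z), mul(SSZ, SZ)))
  [2] add(add(S(add(Z, mul(SSZ, SZ))), add(SSZ, Z)), add(mul(SSSZ, Z), mul(SSZ, SZ)))
  [3] add(S(add(add(Z, mul(SSZ, SZ)), add(SSZ, Z))), add(mul(SSSZ, Z), mul(SSZ, SZ)))
  [4] S(add(add(add(Z, mul(SSZ, SZ)), add(SSZ, Z)), add(mul(SSSZ, Z), mul(SSZ, SZ))))

Answer: after 4 steps: S(add(add(add(Z, mul(SSZ, SZ)), add(SSZ, Z)), add(mul(SSSZ, Z), mul(SSZ, SZ))))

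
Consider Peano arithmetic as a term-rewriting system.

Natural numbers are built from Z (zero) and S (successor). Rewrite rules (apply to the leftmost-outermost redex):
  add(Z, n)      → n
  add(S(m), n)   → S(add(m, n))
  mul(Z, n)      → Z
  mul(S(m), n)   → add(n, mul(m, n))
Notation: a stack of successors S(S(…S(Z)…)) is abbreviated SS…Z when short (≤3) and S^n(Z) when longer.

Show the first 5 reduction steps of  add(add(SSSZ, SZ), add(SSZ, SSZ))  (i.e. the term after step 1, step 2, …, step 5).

  start: add(add(SSSZ, SZ), add(SSZ, SSZ))
  step 1: add(S(add(SSZ, SZ)), add(SSZ, SSZ))
  step 2: S(add(add(SSZ, SZ), add(SSZ, SSZ)))
  step 3: S(add(S(add(SZ, SZ)), add(SSZ, SSZ)))
  step 4: S(S(add(add(SZ, SZ), add(SSZ, SSZ))))
  step 5: S(S(add(S(add(Z, SZ)), add(SSZ, SSZ))))

Answer: after 5 steps: S(S(add(S(add(Z, SZ)), add(SSZ, SSZ))))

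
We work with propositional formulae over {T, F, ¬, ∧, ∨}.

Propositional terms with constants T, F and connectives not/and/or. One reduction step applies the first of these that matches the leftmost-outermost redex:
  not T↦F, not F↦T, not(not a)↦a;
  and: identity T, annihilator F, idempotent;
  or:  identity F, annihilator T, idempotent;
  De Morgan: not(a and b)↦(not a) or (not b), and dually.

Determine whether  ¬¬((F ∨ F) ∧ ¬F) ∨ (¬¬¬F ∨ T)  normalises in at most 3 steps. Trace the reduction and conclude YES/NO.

Answer: NO — after 3 steps the term is F ∨ (¬¬¬F ∨ T), not yet normal

Derivation:
  start: ¬¬((F ∨ F) ∧ ¬F) ∨ (¬¬¬F ∨ T)
  [1] ((F ∨ F) ∧ ¬F) ∨ (¬¬¬F ∨ T)
  [2] (F ∧ ¬F) ∨ (¬¬¬F ∨ T)
  [3] F ∨ (¬¬¬F ∨ T)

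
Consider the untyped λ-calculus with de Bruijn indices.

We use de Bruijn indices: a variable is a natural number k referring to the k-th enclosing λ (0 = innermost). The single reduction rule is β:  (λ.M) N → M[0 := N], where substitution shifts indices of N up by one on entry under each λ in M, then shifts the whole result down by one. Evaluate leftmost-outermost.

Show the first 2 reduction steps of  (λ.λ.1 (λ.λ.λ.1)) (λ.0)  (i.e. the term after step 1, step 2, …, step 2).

  start: (λ.λ.1 (λ.λ.λ.1)) (λ.0)
  →1  λ.(λ.0) (λ.λ.λ.1)
  →2  λ.λ.λ.λ.1

Answer: after 2 steps: λ.λ.λ.λ.1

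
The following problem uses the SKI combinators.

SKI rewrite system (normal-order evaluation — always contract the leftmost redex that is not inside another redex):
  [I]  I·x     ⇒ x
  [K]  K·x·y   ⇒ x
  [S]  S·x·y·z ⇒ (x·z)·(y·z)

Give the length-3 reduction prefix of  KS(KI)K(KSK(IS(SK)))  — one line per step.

  start: KS(KI)K(KSK(IS(SK)))
  →1  SK(KSK(IS(SK)))
  →2  SK(S(IS(SK)))
  →3  SK(S(S(SK)))

Answer: after 3 steps: SK(S(S(SK)))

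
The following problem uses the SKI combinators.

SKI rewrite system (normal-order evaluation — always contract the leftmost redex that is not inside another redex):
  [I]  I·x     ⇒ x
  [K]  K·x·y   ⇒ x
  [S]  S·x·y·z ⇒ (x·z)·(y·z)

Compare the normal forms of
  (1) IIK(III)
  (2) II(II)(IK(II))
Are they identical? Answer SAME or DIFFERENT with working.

Answer: SAME — A ⇓ KI, B ⇓ KI

Working:
Term A:
  start: IIK(III)
  [1] IK(III)
  [2] K(III)
  [3] K(II)
  [4] KI

Term B:
  start: II(II)(IK(II))
  [1] I(II)(IK(II))
  [2] II(IK(II))
  [3] I(IK(II))
  [4] IK(II)
  [5] K(II)
  [6] KI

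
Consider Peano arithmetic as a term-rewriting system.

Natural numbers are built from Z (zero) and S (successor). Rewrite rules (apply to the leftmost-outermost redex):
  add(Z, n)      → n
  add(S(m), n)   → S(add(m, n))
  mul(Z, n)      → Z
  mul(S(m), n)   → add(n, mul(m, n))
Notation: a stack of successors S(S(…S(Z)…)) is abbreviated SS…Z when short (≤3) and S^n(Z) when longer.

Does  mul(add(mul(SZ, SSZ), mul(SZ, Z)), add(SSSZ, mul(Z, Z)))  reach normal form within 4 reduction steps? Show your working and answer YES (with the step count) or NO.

  start: mul(add(mul(SZ, SSZ), mul(SZ, Z)), add(SSSZ, mul(Z, Z)))
  →1  mul(add(add(SSZ, mul(Z, SSZ)), mul(SZ, Z)), add(SSSZ, mul(Z, Z)))
  →2  mul(add(S(add(SZ, mul(Z, SSZ))), mul(SZ, Z)), add(SSSZ, mul(Z, Z)))
  →3  mul(S(add(add(SZ, mul(Z, SSZ)), mul(SZ, Z))), add(SSSZ, mul(Z, Z)))
  →4  add(add(SSSZ, mul(Z, Z)), mul(add(add(SZ, mul(Z, SSZ)), mul(SZ, Z)), add(SSSZ, mul(Z, Z))))

Answer: NO — after 4 steps the term is add(add(SSSZ, mul(Z, Z)), mul(add(add(SZ, mul(Z, SSZ)), mul(SZ, Z)), add(SSSZ, mul(Z, Z)))), not yet normal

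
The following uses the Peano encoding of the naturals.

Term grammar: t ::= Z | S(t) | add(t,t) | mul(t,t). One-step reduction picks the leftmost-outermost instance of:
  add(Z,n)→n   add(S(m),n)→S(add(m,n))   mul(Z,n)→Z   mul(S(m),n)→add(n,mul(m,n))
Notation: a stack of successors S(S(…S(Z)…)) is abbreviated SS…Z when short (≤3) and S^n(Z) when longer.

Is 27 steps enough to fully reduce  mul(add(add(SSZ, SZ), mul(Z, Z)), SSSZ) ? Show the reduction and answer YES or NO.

Answer: YES — reaches normal form S^9(Z) in 24 ≤ 27 steps

Derivation:
  start: mul(add(add(SSZ, SZ), mul(Z, Z)), SSSZ)
  step 1: mul(add(S(add(SZ, SZ)), mul(Z, Z)), SSSZ)
  step 2: mul(S(add(add(SZ, SZ), mul(Z, Z))), SSSZ)
  step 3: add(SSSZ, mul(add(add(SZ, SZ), mul(Z, Z)), SSSZ))
  step 4: S(add(SSZ, mul(add(add(SZ, SZ), mul(Z, Z)), SSSZ)))
  step 5: S(S(add(SZ, mul(add(add(SZ, SZ), mul(Z, Z)), SSSZ))))
  step 6: S(S(S(add(Z, mul(add(add(SZ, SZ), mul(Z, Z)), SSSZ)))))
  step 7: S(S(S(mul(add(add(SZ, SZ), mul(Z, Z)), SSSZ))))
  step 8: S(S(S(mul(add(S(add(Z, SZ)), mul(Z, Z)), SSSZ))))
  step 9: S(S(S(mul(S(add(add(Z, SZ), mul(Z, Z))), SSSZ))))
  step 10: S(S(S(add(SSSZ, mul(add(add(Z, SZ), mul(Z, Z)), SSSZ)))))
  step 11: S(S(S(S(add(SSZ, mul(add(add(Z, SZ), mul(Z, Z)), SSSZ))))))
  step 12: S(S(S(S(S(add(SZ, mul(add(add(Z, SZ), mul(Z, Z)), SSSZ)))))))
  step 13: S(S(S(S(S(S(add(Z, mul(add(add(Z, SZ), mul(Z, Z)), SSSZ))))))))
  step 14: S(S(S(S(S(S(mul(add(add(Z, SZ), mul(Z, Z)), SSSZ)))))))
  step 15: S(S(S(S(S(S(mul(add(SZ, mul(Z, Z)), SSSZ)))))))
  step 16: S(S(S(S(S(S(mul(S(add(Z, mul(Z, Z))), SSSZ)))))))
  step 17: S(S(S(S(S(S(add(SSSZ, mul(add(Z, mul(Z, Z)), SSSZ))))))))
  step 18: S(S(S(S(S(S(S(add(SSZ, mul(add(Z, mul(Z, Z)), SSSZ)))))))))
  step 19: S(S(S(S(S(S(S(S(add(SZ, mul(add(Z, mul(Z, Z)), SSSZ))))))))))
  step 20: S(S(S(S(S(S(S(S(S(add(Z, mul(add(Z, mul(Z, Z)), SSSZ)))))))))))
  step 21: S(S(S(S(S(S(S(S(S(mul(add(Z, mul(Z, Z)), SSSZ))))))))))
  step 22: S(S(S(S(S(S(S(S(S(mul(mul(Z, Z), SSSZ))))))))))
  step 23: S(S(S(S(S(S(S(S(S(mul(Z, SSSZ))))))))))
  step 24: S^9(Z)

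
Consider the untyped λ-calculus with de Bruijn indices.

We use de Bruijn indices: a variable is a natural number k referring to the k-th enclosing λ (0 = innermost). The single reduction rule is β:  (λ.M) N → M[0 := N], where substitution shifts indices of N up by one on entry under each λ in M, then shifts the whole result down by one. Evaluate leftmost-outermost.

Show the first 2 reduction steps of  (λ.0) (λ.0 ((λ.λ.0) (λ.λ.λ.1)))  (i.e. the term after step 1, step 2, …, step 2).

Answer: after 2 steps: λ.0 (λ.0)

Working:
  start: (λ.0) (λ.0 ((λ.λ.0) (λ.λ.λ.1)))
  step 1: λ.0 ((λ.λ.0) (λ.λ.λ.1))
  step 2: λ.0 (λ.0)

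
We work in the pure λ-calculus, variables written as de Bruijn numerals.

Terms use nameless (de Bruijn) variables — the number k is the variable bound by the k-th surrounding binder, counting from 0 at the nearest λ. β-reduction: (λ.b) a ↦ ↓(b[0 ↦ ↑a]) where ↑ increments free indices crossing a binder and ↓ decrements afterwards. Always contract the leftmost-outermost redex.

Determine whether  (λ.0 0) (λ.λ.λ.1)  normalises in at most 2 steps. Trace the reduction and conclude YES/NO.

Answer: YES — reaches normal form λ.λ.1 in 2 ≤ 2 steps

Working:
  start: (λ.0 0) (λ.λ.λ.1)
  step 1: (λ.λ.λ.1) (λ.λ.λ.1)
  step 2: λ.λ.1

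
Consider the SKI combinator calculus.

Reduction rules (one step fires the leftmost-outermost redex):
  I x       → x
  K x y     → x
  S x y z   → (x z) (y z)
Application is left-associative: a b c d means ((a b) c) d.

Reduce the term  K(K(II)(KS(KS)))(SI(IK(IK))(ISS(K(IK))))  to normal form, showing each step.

Answer: normal form = I  (in 3 steps)

Derivation:
  start: K(K(II)(KS(KS)))(SI(IK(IK))(ISS(K(IK))))
  step 1: K(II)(KS(KS))
  step 2: II
  step 3: I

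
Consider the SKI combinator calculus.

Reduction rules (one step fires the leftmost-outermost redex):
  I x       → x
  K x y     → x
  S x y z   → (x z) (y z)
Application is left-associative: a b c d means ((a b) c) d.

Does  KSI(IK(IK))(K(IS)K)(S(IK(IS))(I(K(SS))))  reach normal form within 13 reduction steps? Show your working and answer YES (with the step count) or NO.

  start: KSI(IK(IK))(K(IS)K)(S(IK(IS))(I(K(SS))))
  step 1: S(IK(IK))(K(IS)K)(S(IK(IS))(I(K(SS))))
  step 2: IK(IK)(S(IK(IS))(I(K(SS))))(K(IS)K(S(IK(IS))(I(K(SS)))))
  step 3: K(IK)(S(IK(IS))(I(K(SS))))(K(IS)K(S(IK(IS))(I(K(SS)))))
  step 4: IK(K(IS)K(S(IK(IS))(I(K(SS)))))
  step 5: K(K(IS)K(S(IK(IS))(I(K(SS)))))
  step 6: K(IS(S(IK(IS))(I(K(SS)))))
  step 7: K(S(S(IK(IS))(I(K(SS)))))
  step 8: K(S(S(K(IS))(I(K(SS)))))
  step 9: K(S(S(KS)(I(K(SS)))))
  step 10: K(S(S(KS)(K(SS))))

Answer: YES — reaches normal form K(S(S(KS)(K(SS)))) in 10 ≤ 13 steps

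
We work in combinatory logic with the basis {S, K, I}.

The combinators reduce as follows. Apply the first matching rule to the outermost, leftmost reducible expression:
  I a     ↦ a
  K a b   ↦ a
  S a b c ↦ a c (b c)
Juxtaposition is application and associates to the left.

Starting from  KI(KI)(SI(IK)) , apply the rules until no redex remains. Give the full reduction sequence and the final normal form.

Answer: normal form = SIK  (in 3 steps)

Derivation:
  start: KI(KI)(SI(IK))
  →1  I(SI(IK))
  →2  SI(IK)
  →3  SIK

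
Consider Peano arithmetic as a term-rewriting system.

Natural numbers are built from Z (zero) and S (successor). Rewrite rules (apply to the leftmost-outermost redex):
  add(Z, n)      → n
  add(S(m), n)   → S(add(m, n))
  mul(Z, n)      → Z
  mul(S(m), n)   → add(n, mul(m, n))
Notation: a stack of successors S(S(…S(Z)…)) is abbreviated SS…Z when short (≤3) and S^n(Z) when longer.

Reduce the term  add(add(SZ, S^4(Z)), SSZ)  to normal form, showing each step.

  start: add(add(SZ, S^4(Z)), SSZ)
  →1  add(S(add(Z, S^4(Z))), SSZ)
  →2  S(add(add(Z, S^4(Z)), SSZ))
  →3  S(add(S^4(Z), SSZ))
  →4  S(S(add(SSSZ, SSZ)))
  →5  S(S(S(add(SSZ, SSZ))))
  →6  S(S(S(S(add(SZ, SSZ)))))
  →7  S(S(S(S(S(add(Z, SSZ))))))
  →8  S^7(Z)

Answer: normal form = S^7(Z)  (in 8 steps)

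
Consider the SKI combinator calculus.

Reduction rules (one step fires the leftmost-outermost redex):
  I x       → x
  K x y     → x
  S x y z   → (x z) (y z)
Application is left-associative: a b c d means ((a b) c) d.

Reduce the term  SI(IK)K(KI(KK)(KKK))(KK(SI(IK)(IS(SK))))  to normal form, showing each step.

Answer: normal form = K  (in 5 steps)

Working:
  start: SI(IK)K(KI(KK)(KKK))(KK(SI(IK)(IS(SK))))
  step 1: IK(IKK)(KI(KK)(KKK))(KK(SI(IK)(IS(SK))))
  step 2: K(IKK)(KI(KK)(KKK))(KK(SI(IK)(IS(SK))))
  step 3: IKK(KK(SI(IK)(IS(SK))))
  step 4: KK(KK(SI(IK)(IS(SK))))
  step 5: K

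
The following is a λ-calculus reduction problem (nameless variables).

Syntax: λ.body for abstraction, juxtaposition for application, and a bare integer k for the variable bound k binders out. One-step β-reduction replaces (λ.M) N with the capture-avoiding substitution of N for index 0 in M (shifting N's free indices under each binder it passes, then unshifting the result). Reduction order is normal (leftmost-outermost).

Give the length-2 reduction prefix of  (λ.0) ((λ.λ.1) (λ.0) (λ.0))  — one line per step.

  start: (λ.0) ((λ.λ.1) (λ.0) (λ.0))
  step 1: (λ.λ.1) (λ.0) (λ.0)
  step 2: (λ.λ.0) (λ.0)

Answer: after 2 steps: (λ.λ.0) (λ.0)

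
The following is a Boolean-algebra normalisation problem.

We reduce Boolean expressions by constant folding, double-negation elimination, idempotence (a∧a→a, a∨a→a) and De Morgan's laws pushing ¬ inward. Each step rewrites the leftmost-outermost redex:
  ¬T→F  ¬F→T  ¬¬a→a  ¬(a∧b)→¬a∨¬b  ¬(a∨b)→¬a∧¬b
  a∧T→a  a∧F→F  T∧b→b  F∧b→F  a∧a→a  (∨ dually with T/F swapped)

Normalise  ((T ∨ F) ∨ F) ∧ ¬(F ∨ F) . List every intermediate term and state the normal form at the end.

Answer: normal form = T  (in 6 steps)

Reduction:
  start: ((T ∨ F) ∨ F) ∧ ¬(F ∨ F)
  step 1: (T ∨ F) ∧ ¬(F ∨ F)
  step 2: T ∧ ¬(F ∨ F)
  step 3: ¬(F ∨ F)
  step 4: ¬F ∧ ¬F
  step 5: ¬F
  step 6: T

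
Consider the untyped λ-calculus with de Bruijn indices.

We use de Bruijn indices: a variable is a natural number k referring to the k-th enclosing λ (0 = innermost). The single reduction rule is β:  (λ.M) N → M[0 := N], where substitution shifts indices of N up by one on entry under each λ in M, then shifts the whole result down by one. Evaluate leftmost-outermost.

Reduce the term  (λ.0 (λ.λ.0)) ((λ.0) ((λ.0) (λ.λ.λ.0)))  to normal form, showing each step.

  start: (λ.0 (λ.λ.0)) ((λ.0) ((λ.0) (λ.λ.λ.0)))
  →1  (λ.0) ((λ.0) (λ.λ.λ.0)) (λ.λ.0)
  →2  (λ.0) (λ.λ.λ.0) (λ.λ.0)
  →3  (λ.λ.λ.0) (λ.λ.0)
  →4  λ.λ.0

Answer: normal form = λ.λ.0  (in 4 steps)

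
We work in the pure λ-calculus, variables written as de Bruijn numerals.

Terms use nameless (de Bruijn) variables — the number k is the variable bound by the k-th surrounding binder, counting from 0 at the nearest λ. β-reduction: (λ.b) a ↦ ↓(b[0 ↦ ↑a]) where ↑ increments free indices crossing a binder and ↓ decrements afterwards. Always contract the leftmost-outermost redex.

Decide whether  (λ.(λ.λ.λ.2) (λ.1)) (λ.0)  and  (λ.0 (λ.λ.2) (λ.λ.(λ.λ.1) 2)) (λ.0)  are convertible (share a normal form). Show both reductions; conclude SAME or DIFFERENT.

Term A:
  start: (λ.(λ.λ.λ.2) (λ.1)) (λ.0)
  →1  (λ.λ.λ.2) (λ.λ.0)
  →2  λ.λ.λ.λ.0

Term B:
  start: (λ.0 (λ.λ.2) (λ.λ.(λ.λ.1) 2)) (λ.0)
  →1  (λ.0) (λ.λ.λ.0) (λ.λ.(λ.λ.1) (λ.0))
  →2  (λ.λ.λ.0) (λ.λ.(λ.λ.1) (λ.0))
  →3  λ.λ.0

Answer: DIFFERENT — A ⇓ λ.λ.λ.λ.0, B ⇓ λ.λ.0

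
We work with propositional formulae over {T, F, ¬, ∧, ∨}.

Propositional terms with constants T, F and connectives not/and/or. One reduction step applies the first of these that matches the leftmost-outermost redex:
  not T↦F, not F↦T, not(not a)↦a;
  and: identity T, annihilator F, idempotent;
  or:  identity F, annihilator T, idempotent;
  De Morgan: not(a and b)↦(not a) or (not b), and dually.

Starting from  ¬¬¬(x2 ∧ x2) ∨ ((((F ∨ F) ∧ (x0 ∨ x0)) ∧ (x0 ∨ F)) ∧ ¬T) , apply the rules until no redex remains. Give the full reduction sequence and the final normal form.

Answer: normal form = ¬x2  (in 8 steps)

Reduction:
  start: ¬¬¬(x2 ∧ x2) ∨ ((((F ∨ F) ∧ (x0 ∨ x0)) ∧ (x0 ∨ F)) ∧ ¬T)
  step 1: ¬(x2 ∧ x2) ∨ ((((F ∨ F) ∧ (x0 ∨ x0)) ∧ (x0 ∨ F)) ∧ ¬T)
  step 2: (¬x2 ∨ ¬x2) ∨ ((((F ∨ F) ∧ (x0 ∨ x0)) ∧ (x0 ∨ F)) ∧ ¬T)
  step 3: ¬x2 ∨ ((((F ∨ F) ∧ (x0 ∨ x0)) ∧ (x0 ∨ F)) ∧ ¬T)
  step 4: ¬x2 ∨ (((F ∧ (x0 ∨ x0)) ∧ (x0 ∨ F)) ∧ ¬T)
  step 5: ¬x2 ∨ ((F ∧ (x0 ∨ F)) ∧ ¬T)
  step 6: ¬x2 ∨ (F ∧ ¬T)
  step 7: ¬x2 ∨ F
  step 8: ¬x2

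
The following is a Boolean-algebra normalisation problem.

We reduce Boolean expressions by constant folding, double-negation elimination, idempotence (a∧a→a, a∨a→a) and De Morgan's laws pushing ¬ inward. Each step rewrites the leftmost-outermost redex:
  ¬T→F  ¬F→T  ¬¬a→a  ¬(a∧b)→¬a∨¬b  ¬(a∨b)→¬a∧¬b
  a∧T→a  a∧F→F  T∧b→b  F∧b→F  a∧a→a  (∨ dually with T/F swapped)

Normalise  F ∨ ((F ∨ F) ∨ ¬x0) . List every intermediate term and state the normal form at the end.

Answer: normal form = ¬x0  (in 3 steps)

Reduction:
  start: F ∨ ((F ∨ F) ∨ ¬x0)
  step 1: (F ∨ F) ∨ ¬x0
  step 2: F ∨ ¬x0
  step 3: ¬x0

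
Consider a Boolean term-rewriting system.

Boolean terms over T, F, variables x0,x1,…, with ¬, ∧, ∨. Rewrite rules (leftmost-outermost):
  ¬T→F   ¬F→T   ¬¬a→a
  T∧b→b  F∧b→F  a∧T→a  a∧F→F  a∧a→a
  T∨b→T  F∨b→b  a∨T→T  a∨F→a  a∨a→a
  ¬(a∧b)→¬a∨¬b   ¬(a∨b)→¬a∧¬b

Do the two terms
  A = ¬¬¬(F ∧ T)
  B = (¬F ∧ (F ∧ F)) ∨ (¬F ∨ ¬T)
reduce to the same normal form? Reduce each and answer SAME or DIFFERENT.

Answer: SAME — A ⇓ T, B ⇓ T

Derivation:
Term A:
  start: ¬¬¬(F ∧ T)
  →1  ¬(F ∧ T)
  →2  ¬F ∨ ¬T
  →3  T ∨ ¬T
  →4  T

Term B:
  start: (¬F ∧ (F ∧ F)) ∨ (¬F ∨ ¬T)
  →1  (T ∧ (F ∧ F)) ∨ (¬F ∨ ¬T)
  →2  (F ∧ F) ∨ (¬F ∨ ¬T)
  →3  F ∨ (¬F ∨ ¬T)
  →4  ¬F ∨ ¬T
  →5  T ∨ ¬T
  →6  T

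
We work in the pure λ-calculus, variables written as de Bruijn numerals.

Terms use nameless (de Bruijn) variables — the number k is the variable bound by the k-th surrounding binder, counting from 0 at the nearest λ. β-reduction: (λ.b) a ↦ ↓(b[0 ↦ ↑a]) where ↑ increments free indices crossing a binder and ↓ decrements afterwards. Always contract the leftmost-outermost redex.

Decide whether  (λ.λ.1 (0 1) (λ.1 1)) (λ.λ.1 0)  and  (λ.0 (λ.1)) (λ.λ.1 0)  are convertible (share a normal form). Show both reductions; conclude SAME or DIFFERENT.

Term A:
  start: (λ.λ.1 (0 1) (λ.1 1)) (λ.λ.1 0)
  step 1: λ.(λ.λ.1 0) (0 (λ.λ.1 0)) (λ.1 1)
  step 2: λ.(λ.1 (λ.λ.1 0) 0) (λ.1 1)
  step 3: λ.0 (λ.λ.1 0) (λ.1 1)

Term B:
  start: (λ.0 (λ.1)) (λ.λ.1 0)
  step 1: (λ.λ.1 0) (λ.λ.λ.1 0)
  step 2: λ.(λ.λ.λ.1 0) 0
  step 3: λ.λ.λ.1 0

Answer: DIFFERENT — A ⇓ λ.0 (λ.λ.1 0) (λ.1 1), B ⇓ λ.λ.λ.1 0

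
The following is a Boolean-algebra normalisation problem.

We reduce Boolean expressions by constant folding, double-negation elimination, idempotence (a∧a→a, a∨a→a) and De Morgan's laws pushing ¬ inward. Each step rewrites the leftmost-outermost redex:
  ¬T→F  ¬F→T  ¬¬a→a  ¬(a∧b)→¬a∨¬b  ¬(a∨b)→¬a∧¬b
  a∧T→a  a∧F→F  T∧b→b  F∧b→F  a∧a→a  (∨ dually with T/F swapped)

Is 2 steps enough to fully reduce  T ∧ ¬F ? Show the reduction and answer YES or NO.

  start: T ∧ ¬F
  [1] ¬F
  [2] T

Answer: YES — reaches normal form T in 2 ≤ 2 steps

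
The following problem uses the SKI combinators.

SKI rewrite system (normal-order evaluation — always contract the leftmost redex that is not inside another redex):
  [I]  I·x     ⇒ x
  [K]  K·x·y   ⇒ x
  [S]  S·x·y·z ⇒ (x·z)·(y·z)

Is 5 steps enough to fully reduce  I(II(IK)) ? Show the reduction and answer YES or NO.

Answer: YES — reaches normal form K in 4 ≤ 5 steps

Working:
  start: I(II(IK))
  [1] II(IK)
  [2] I(IK)
  [3] IK
  [4] K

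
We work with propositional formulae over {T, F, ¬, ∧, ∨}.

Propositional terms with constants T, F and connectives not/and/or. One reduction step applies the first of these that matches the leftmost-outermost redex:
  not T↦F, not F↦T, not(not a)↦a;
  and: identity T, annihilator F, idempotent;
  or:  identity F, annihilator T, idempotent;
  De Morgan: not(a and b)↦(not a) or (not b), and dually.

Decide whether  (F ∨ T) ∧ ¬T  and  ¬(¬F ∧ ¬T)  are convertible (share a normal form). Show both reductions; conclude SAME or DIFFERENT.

Answer: DIFFERENT — A ⇓ F, B ⇓ T

Working:
Term A:
  start: (F ∨ T) ∧ ¬T
  [1] T ∧ ¬T
  [2] ¬T
  [3] F

Term B:
  start: ¬(¬F ∧ ¬T)
  [1] ¬¬F ∨ ¬¬T
  [2] F ∨ ¬¬T
  [3] ¬¬T
  [4] T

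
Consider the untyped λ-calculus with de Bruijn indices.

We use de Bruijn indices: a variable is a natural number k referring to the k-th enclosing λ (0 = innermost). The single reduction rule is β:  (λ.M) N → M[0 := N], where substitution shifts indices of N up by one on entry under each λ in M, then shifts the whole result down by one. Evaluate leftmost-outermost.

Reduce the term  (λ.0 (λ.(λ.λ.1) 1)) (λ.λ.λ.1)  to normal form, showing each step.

Answer: normal form = λ.λ.1  (in 2 steps)

Reduction:
  start: (λ.0 (λ.(λ.λ.1) 1)) (λ.λ.λ.1)
  →1  (λ.λ.λ.1) (λ.(λ.λ.1) (λ.λ.λ.1))
  →2  λ.λ.1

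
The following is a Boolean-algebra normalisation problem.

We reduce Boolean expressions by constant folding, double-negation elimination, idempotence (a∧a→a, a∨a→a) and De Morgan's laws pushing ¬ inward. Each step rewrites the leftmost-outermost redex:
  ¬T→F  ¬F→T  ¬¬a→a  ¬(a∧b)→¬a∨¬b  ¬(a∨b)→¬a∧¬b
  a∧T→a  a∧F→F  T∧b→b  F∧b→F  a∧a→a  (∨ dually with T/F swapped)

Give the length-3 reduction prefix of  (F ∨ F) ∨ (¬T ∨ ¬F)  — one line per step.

Answer: after 3 steps: F ∨ ¬F

Reduction:
  start: (F ∨ F) ∨ (¬T ∨ ¬F)
  step 1: F ∨ (¬T ∨ ¬F)
  step 2: ¬T ∨ ¬F
  step 3: F ∨ ¬F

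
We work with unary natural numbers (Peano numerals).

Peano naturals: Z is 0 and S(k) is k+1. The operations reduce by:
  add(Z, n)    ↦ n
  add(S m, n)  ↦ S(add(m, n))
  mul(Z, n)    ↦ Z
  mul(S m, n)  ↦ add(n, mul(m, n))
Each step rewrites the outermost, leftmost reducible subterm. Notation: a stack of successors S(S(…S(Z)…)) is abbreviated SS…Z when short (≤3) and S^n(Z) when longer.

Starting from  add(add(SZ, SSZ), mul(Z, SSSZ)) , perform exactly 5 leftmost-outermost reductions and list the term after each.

Answer: after 5 steps: S(S(S(add(Z, mul(Z, SSSZ)))))

Derivation:
  start: add(add(SZ, SSZ), mul(Z, SSSZ))
  →1  add(S(add(Z, SSZ)), mul(Z, SSSZ))
  →2  S(add(add(Z, SSZ), mul(Z, SSSZ)))
  →3  S(add(SSZ, mul(Z, SSSZ)))
  →4  S(S(add(SZ, mul(Z, SSSZ))))
  →5  S(S(S(add(Z, mul(Z, SSSZ)))))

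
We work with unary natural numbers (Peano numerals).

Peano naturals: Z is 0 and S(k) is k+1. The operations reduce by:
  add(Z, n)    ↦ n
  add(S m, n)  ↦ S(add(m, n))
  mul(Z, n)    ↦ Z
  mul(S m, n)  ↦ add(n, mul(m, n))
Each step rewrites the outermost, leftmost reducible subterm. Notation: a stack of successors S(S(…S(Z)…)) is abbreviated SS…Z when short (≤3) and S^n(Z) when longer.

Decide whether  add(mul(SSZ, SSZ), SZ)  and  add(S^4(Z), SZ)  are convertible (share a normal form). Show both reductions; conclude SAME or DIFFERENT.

Term A:
  start: add(mul(SSZ, SSZ), SZ)
  step 1: add(add(SSZ, mul(SZ, SSZ)), SZ)
  step 2: add(S(add(SZ, mul(SZ, SSZ))), SZ)
  step 3: S(add(add(SZ, mul(SZ, SSZ)), SZ))
  step 4: S(add(S(add(Z, mul(SZ, SSZ))), SZ))
  step 5: S(S(add(add(Z, mul(SZ, SSZ)), SZ)))
  step 6: S(S(add(mul(SZ, SSZ), SZ)))
  step 7: S(S(add(add(SSZ, mul(Z, SSZ)), SZ)))
  step 8: S(S(add(S(add(SZ, mul(Z, SSZ))), SZ)))
  step 9: S(S(S(add(add(SZ, mul(Z, SSZ)), SZ))))
  step 10: S(S(S(add(S(add(Z, mul(Z, SSZ))), SZ))))
  step 11: S(S(S(S(add(add(Z, mul(Z, SSZ)), SZ)))))
  step 12: S(S(S(S(add(mul(Z, SSZ), SZ)))))
  step 13: S(S(S(S(add(Z, SZ)))))
  step 14: S^5(Z)

Term B:
  start: add(S^4(Z), SZ)
  step 1: S(add(SSSZ, SZ))
  step 2: S(S(add(SSZ, SZ)))
  step 3: S(S(S(add(SZ, SZ))))
  step 4: S(S(S(S(add(Z, SZ)))))
  step 5: S^5(Z)

Answer: SAME — A ⇓ S^5(Z), B ⇓ S^5(Z)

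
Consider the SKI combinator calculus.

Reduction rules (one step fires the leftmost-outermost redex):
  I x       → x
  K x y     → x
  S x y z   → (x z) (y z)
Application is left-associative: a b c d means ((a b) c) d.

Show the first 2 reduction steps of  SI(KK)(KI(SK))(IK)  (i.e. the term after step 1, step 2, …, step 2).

Answer: after 2 steps: KI(SK)(KK(KI(SK)))(IK)

Derivation:
  start: SI(KK)(KI(SK))(IK)
  [1] I(KI(SK))(KK(KI(SK)))(IK)
  [2] KI(SK)(KK(KI(SK)))(IK)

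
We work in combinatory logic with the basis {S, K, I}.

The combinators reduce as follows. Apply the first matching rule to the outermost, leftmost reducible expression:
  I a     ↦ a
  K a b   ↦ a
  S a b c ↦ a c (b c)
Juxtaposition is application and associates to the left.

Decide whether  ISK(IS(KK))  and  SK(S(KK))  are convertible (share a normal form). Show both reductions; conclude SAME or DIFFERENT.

Answer: SAME — A ⇓ SK(S(KK)), B ⇓ SK(S(KK))

Reduction:
Term A:
  start: ISK(IS(KK))
  →1  SK(IS(KK))
  →2  SK(S(KK))

Term B:
  start: SK(S(KK))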